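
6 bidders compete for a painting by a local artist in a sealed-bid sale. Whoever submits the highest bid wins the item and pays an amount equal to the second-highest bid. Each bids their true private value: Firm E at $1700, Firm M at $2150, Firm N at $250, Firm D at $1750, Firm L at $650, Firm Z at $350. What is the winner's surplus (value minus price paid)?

Ordered from highest: Firm M $2150; Firm D $1750; Firm E $1700; Firm L $650; Firm Z $350; Firm N $250.
Firm M wins with the top bid and pays the second-highest, $1750.
Surplus = $2150 − $1750 = $400.

Surplus = $400.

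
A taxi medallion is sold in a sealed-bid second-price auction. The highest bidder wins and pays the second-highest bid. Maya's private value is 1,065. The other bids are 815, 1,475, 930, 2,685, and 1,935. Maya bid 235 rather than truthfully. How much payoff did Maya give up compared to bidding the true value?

Regret: 0.

The highest competing bid is 2,685.
Bidding truthfully at 1,065: the top bid is 2,685 (a rival), so Maya loses. Payoff = 0.
Bidding 235: the top bid is 2,685 (a rival), so Maya loses. Payoff = 0.
Regret = truthful payoff − actual payoff = 0 − 0 = 0.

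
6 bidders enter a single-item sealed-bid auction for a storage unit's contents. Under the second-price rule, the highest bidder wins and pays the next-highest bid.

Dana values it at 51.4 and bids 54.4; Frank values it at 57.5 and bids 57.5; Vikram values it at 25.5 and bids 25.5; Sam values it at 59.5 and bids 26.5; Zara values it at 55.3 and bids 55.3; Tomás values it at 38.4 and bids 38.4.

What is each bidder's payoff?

Payoffs: Dana 0.0, Frank 2.2, Vikram 0.0, Sam 0.0, Zara 0.0, Tomás 0.0.

Ranking the bids: Frank 57.5; Zara 55.3; Dana 54.4; Tomás 38.4; Sam 26.5; Vikram 25.5.
Frank has the top bid and wins; the price is the second-highest bid, 55.3.
Frank's payoff = 57.5 − 55.3 = 2.2. All other bidders lose, so their payoff is 0.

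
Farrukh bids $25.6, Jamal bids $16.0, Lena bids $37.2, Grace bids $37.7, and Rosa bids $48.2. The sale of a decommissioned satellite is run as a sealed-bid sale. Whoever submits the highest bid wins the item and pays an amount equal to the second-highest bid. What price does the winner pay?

Sorted high to low: Rosa $48.2, then Grace $37.7, then Lena $37.2, then Farrukh $25.6, then Jamal $16.0.
Rosa has the highest bid, so Rosa wins.
The second-highest bid is $37.7, so that is what Rosa pays.

The winner pays $37.7.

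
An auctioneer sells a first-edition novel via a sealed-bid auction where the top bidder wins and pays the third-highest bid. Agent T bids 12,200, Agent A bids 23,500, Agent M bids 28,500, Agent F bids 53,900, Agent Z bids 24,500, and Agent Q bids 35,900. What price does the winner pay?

Bids in descending order: Agent F 53,900, then Agent Q 35,900, then Agent M 28,500, then Agent Z 24,500, then Agent A 23,500, then Agent T 12,200.
Agent F is the highest bidder, so Agent F wins.
Under the third-price rule, the price is the third-highest bid: 28,500.

28,500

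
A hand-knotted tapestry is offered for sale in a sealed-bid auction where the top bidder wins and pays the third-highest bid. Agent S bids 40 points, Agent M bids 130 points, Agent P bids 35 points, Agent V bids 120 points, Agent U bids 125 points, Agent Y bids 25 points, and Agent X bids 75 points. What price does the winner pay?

The winner pays 120 points.

Sorted high to low: Agent M 130 points > Agent U 125 points > Agent V 120 points > Agent X 75 points > Agent S 40 points > Agent P 35 points > Agent Y 25 points.
Agent M is the highest bidder, so Agent M wins.
Under the third-price rule, the price is the third-highest bid: 120 points.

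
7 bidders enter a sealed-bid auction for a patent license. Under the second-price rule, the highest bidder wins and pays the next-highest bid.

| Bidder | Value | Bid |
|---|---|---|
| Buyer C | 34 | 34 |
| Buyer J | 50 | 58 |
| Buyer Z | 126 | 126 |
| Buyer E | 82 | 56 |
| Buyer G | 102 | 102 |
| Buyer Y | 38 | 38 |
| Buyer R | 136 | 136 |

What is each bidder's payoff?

Ordered from highest: Buyer R 136 > Buyer Z 126 > Buyer G 102 > Buyer J 58 > Buyer E 56 > Buyer Y 38 > Buyer C 34.
Buyer R has the top bid and wins; the price is the second-highest bid, 126.
Buyer R's payoff = 136 − 126 = 10. All other bidders lose, so their payoff is 0.

Payoffs: Buyer C 0, Buyer J 0, Buyer Z 0, Buyer E 0, Buyer G 0, Buyer Y 0, Buyer R 10.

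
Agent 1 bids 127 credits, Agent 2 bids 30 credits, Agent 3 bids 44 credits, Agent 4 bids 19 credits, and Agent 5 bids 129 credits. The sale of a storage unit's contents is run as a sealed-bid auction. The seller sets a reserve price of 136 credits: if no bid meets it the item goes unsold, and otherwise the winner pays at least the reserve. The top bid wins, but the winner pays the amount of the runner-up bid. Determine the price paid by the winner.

Bids in descending order: Agent 5 129 credits; Agent 1 127 credits; Agent 3 44 credits; Agent 2 30 credits; Agent 4 19 credits.
The top bid 129 credits is below the reserve 136 credits, so the item goes unsold and nothing is paid.

unsold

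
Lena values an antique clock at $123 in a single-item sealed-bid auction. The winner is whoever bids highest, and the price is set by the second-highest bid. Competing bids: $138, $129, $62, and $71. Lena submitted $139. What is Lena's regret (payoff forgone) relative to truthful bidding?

The highest competing bid is $138.
Bidding truthfully at $123: the top bid is $138 (a rival), so Lena loses. Payoff = $0.
Bidding $139: Lena has the top bid, wins, and pays the second-highest bid $138. Payoff = $123 − $138 = -$15.
Regret = truthful payoff − actual payoff = $0 − -$15 = $15.

$15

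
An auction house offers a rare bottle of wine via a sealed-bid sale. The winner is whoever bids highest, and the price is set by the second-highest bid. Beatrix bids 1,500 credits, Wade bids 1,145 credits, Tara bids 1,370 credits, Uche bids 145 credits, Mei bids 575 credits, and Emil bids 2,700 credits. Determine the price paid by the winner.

The winner pays 1,500 credits.

Ranking the bids: Emil 2,700 credits, then Beatrix 1,500 credits, then Tara 1,370 credits, then Wade 1,145 credits, then Mei 575 credits, then Uche 145 credits.
Emil has the highest bid, so Emil wins.
The second-highest bid is 1,500 credits, so that is what Emil pays.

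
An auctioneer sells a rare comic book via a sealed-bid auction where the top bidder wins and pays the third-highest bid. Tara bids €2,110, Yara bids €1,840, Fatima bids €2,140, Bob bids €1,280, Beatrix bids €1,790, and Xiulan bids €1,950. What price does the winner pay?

Ranking the bids: Fatima €2,140; Tara €2,110; Xiulan €1,950; Yara €1,840; Beatrix €1,790; Bob €1,280.
Fatima is the highest bidder, so Fatima wins.
Under the third-price rule, the price is the third-highest bid: €1,950.

The winner pays €1,950.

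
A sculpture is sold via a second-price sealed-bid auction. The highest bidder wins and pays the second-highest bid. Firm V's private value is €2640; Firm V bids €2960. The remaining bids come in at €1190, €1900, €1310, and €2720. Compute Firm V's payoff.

-€80

Highest competing bid: €2720.
Firm V's bid €2960 is the highest overall, so Firm V wins and pays the second-highest bid, €2720.
Payoff = value − price = €2640 − €2720 = -€80.
Overbidding won the item at a price above value — truthful bidding would have avoided this loss.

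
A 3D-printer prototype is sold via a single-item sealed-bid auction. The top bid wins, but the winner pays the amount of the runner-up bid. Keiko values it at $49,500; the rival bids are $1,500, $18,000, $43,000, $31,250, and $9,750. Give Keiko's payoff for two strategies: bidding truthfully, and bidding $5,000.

The highest competing bid is $43,000.
Bidding truthfully at $49,500: Keiko has the top bid, wins, and pays the second-highest bid $43,000. Payoff = $49,500 − $43,000 = $6,500.
Bidding $5,000: the top bid is $43,000 (a rival), so Keiko loses. Payoff = $0.
Deviating from a truthful bid can only lose payoff in a second-price auction — never gain.

(a) $6,500  (b) $0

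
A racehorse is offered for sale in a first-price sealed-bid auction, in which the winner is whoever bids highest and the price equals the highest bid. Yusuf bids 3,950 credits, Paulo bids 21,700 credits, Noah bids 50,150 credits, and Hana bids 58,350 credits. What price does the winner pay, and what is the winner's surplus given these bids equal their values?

Sorted high to low: Hana 58,350 credits > Noah 50,150 credits > Paulo 21,700 credits > Yusuf 3,950 credits.
Hana is the highest bidder, so Hana wins.
Under the first-price rule, the price is the highest bid: 58,350 credits.
Surplus = 58,350 credits − 58,350 credits = 0 credits.

Price 58,350 credits; surplus 0 credits.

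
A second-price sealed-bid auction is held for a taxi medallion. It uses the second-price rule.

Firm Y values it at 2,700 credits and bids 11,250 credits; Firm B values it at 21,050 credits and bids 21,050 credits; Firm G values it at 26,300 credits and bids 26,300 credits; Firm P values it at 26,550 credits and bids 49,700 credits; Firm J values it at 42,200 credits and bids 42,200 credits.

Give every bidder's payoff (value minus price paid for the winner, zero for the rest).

Bids in descending order: Firm P 49,700 credits, then Firm J 42,200 credits, then Firm G 26,300 credits, then Firm B 21,050 credits, then Firm Y 11,250 credits.
Firm P has the top bid and wins; the price is the second-highest bid, 42,200 credits.
Firm P's payoff = 26,550 credits − 42,200 credits = -15,650 credits. All other bidders lose, so their payoff is 0.

Firm Y 0 credits, Firm B 0 credits, Firm G 0 credits, Firm P -15,650 credits, Firm J 0 credits.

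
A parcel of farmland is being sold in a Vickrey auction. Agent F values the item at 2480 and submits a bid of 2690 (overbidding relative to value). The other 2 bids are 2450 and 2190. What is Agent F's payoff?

Payoff = 30.

Highest competing bid: 2450.
Agent F's bid 2690 is the highest overall, so Agent F wins and pays the second-highest bid, 2450.
Payoff = value − price = 2480 − 2450 = 30.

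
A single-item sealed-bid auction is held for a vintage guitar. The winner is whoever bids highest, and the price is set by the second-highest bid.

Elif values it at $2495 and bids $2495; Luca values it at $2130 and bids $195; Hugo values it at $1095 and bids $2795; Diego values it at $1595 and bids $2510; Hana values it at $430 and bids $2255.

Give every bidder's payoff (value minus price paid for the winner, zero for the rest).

Sorted high to low: Hugo $2795; Diego $2510; Elif $2495; Hana $2255; Luca $195.
Hugo has the top bid and wins; the price is the second-highest bid, $2510.
Hugo's payoff = $1095 − $2510 = -$1415. All other bidders lose, so their payoff is 0.

Elif $0, Luca $0, Hugo -$1415, Diego $0, Hana $0.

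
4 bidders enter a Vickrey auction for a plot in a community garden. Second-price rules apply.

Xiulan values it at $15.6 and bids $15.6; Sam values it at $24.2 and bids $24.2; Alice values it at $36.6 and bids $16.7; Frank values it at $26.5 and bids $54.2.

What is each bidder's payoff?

Ranking the bids: Frank $54.2 > Sam $24.2 > Alice $16.7 > Xiulan $15.6.
Frank has the top bid and wins; the price is the second-highest bid, $24.2.
Frank's payoff = $26.5 − $24.2 = $2.3. All other bidders lose, so their payoff is 0.

Xiulan $0.0, Sam $0.0, Alice $0.0, Frank $2.3.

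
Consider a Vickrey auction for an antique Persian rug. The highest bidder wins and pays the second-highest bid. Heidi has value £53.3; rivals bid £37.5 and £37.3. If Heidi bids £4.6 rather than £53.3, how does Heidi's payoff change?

Change in payoff: -£15.8.

The highest competing bid is £37.5.
Bidding truthfully at £53.3: Heidi has the top bid, wins, and pays the second-highest bid £37.5. Payoff = £53.3 − £37.5 = £15.8.
Bidding £4.6: the top bid is £37.5 (a rival), so Heidi loses. Payoff = £0.0.
Change = £0.0 − £15.8 = -£15.8.
This is the dominant-strategy logic: truthful bidding weakly beats any alternative.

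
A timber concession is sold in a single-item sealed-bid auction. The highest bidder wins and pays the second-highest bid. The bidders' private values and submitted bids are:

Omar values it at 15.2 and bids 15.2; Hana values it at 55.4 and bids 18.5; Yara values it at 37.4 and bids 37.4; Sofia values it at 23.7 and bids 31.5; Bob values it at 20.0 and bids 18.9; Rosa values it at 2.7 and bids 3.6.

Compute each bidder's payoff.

Sorted high to low: Yara 37.4, then Sofia 31.5, then Bob 18.9, then Hana 18.5, then Omar 15.2, then Rosa 3.6.
Yara has the top bid and wins; the price is the second-highest bid, 31.5.
Yara's payoff = 37.4 − 31.5 = 5.9. All other bidders lose, so their payoff is 0.

Payoffs: Omar 0.0, Hana 0.0, Yara 5.9, Sofia 0.0, Bob 0.0, Rosa 0.0.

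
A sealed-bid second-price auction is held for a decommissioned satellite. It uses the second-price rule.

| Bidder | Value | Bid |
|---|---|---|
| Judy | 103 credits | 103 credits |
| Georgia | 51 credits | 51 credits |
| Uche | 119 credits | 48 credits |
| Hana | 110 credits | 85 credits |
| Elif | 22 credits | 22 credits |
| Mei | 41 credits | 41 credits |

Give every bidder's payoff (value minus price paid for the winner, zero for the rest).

Ordered from highest: Judy 103 credits > Hana 85 credits > Georgia 51 credits > Uche 48 credits > Mei 41 credits > Elif 22 credits.
Judy has the top bid and wins; the price is the second-highest bid, 85 credits.
Judy's payoff = 103 credits − 85 credits = 18 credits. All other bidders lose, so their payoff is 0.

Payoffs: Judy 18 credits, Georgia 0 credits, Uche 0 credits, Hana 0 credits, Elif 0 credits, Mei 0 credits.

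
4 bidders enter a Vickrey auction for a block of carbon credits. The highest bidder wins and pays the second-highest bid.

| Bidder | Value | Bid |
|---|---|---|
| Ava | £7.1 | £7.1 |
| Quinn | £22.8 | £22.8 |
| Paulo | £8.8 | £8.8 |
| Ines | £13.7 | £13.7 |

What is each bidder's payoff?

Ava £0.0, Quinn £9.1, Paulo £0.0, Ines £0.0.

Sorted high to low: Quinn £22.8, then Ines £13.7, then Paulo £8.8, then Ava £7.1.
Quinn has the top bid and wins; the price is the second-highest bid, £13.7.
Quinn's payoff = £22.8 − £13.7 = £9.1. All other bidders lose, so their payoff is 0.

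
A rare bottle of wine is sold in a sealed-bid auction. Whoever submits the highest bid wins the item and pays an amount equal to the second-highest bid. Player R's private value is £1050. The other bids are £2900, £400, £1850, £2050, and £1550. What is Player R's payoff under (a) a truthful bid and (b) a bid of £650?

Truthful: £0; alternative: £0.

The highest competing bid is £2900.
Bidding truthfully at £1050: the top bid is £2900 (a rival), so Player R loses. Payoff = £0.
Bidding £650: the top bid is £2900 (a rival), so Player R loses. Payoff = £0.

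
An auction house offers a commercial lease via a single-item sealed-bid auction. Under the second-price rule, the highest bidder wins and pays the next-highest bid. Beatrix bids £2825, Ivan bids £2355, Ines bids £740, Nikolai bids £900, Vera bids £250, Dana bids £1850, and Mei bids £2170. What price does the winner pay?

£2355

Ranking the bids: Beatrix £2825, then Ivan £2355, then Mei £2170, then Dana £1850, then Nikolai £900, then Ines £740, then Vera £250.
Beatrix has the highest bid, so Beatrix wins.
The second-highest bid is £2355, so that is what Beatrix pays.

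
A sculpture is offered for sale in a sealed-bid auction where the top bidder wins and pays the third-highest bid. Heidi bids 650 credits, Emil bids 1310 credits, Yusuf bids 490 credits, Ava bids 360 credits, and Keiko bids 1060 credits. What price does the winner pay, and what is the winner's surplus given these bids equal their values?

Ordered from highest: Emil 1310 credits > Keiko 1060 credits > Heidi 650 credits > Yusuf 490 credits > Ava 360 credits.
Emil is the highest bidder, so Emil wins.
Under the third-price rule, the price is the third-highest bid: 650 credits.
Surplus = 1310 credits − 650 credits = 660 credits.

The winner pays 650 credits for a surplus of 660 credits.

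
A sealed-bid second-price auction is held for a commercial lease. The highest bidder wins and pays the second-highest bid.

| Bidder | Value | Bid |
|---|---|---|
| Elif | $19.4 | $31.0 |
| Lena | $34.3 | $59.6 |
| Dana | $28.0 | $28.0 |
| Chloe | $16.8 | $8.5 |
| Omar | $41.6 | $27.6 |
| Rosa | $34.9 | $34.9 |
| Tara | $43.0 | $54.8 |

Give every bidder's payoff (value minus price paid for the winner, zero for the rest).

Ranking the bids: Lena $59.6, then Tara $54.8, then Rosa $34.9, then Elif $31.0, then Dana $28.0, then Omar $27.6, then Chloe $8.5.
Lena has the top bid and wins; the price is the second-highest bid, $54.8.
Lena's payoff = $34.3 − $54.8 = -$20.5. All other bidders lose, so their payoff is 0.

Elif $0.0, Lena -$20.5, Dana $0.0, Chloe $0.0, Omar $0.0, Rosa $0.0, Tara $0.0.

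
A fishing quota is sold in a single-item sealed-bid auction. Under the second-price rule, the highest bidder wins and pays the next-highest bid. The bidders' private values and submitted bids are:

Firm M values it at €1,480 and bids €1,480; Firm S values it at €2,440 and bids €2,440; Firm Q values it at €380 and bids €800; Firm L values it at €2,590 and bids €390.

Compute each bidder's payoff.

Firm M €0, Firm S €960, Firm Q €0, Firm L €0.

Ranking the bids: Firm S €2,440, then Firm M €1,480, then Firm Q €800, then Firm L €390.
Firm S has the top bid and wins; the price is the second-highest bid, €1,480.
Firm S's payoff = €2,440 − €1,480 = €960. All other bidders lose, so their payoff is 0.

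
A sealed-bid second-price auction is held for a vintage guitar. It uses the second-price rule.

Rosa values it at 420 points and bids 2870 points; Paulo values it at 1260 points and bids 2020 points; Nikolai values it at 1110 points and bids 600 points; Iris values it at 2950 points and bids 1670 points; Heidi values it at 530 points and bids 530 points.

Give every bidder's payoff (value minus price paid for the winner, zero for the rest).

Rosa -1600 points, Paulo 0 points, Nikolai 0 points, Iris 0 points, Heidi 0 points.

Ranking the bids: Rosa 2870 points; Paulo 2020 points; Iris 1670 points; Nikolai 600 points; Heidi 530 points.
Rosa has the top bid and wins; the price is the second-highest bid, 2020 points.
Rosa's payoff = 420 points − 2020 points = -1600 points. All other bidders lose, so their payoff is 0.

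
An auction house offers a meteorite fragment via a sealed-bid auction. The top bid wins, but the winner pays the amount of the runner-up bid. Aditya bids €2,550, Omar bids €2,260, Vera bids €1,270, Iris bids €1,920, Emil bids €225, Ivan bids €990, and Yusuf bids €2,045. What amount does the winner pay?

€2,260

Sorted high to low: Aditya €2,550, then Omar €2,260, then Yusuf €2,045, then Iris €1,920, then Vera €1,270, then Ivan €990, then Emil €225.
Aditya has the highest bid, so Aditya wins.
The second-highest bid is €2,260, so that is what Aditya pays.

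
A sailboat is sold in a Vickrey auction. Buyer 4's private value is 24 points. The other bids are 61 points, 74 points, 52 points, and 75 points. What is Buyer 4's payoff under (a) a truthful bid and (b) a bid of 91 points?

The highest competing bid is 75 points.
Bidding truthfully at 24 points: the top bid is 75 points (a rival), so Buyer 4 loses. Payoff = 0 points.
Bidding 91 points: Buyer 4 has the top bid, wins, and pays the second-highest bid 75 points. Payoff = 24 points − 75 points = -51 points.

(a) 0 points  (b) -51 points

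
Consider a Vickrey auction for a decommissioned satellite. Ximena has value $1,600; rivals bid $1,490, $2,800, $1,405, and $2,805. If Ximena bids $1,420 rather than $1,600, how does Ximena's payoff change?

The highest competing bid is $2,805.
Bidding truthfully at $1,600: the top bid is $2,805 (a rival), so Ximena loses. Payoff = $0.
Bidding $1,420: the top bid is $2,805 (a rival), so Ximena loses. Payoff = $0.
Change = $0 − $0 = $0.

Change in payoff: $0.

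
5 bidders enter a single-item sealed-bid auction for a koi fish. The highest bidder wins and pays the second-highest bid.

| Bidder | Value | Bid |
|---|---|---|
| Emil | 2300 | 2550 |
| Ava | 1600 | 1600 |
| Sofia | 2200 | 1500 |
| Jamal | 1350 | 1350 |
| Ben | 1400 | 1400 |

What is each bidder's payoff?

Sorted high to low: Emil 2550, then Ava 1600, then Sofia 1500, then Ben 1400, then Jamal 1350.
Emil has the top bid and wins; the price is the second-highest bid, 1600.
Emil's payoff = 2300 − 1600 = 700. All other bidders lose, so their payoff is 0.

Payoffs: Emil 700, Ava 0, Sofia 0, Jamal 0, Ben 0.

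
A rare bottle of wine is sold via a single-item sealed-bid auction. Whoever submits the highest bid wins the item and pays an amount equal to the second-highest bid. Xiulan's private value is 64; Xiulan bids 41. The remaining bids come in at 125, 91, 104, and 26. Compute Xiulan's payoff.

Payoff = 0.

Highest competing bid: 125.
Xiulan's bid 41 is not the highest, so Xiulan loses, pays nothing, and earns zero payoff.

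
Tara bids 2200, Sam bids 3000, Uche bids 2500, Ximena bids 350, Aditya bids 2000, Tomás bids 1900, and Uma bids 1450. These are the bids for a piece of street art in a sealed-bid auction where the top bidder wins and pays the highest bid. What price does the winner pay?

3000

Ordered from highest: Sam 3000; Uche 2500; Tara 2200; Aditya 2000; Tomás 1900; Uma 1450; Ximena 350.
Sam is the highest bidder, so Sam wins.
Under the first-price rule, the price is the highest bid: 3000.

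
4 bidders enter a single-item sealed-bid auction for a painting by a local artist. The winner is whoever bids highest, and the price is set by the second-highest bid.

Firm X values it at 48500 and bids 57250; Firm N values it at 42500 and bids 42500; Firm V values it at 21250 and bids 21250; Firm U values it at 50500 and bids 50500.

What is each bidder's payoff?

Firm X -2000, Firm N 0, Firm V 0, Firm U 0.

Ordered from highest: Firm X 57250 > Firm U 50500 > Firm N 42500 > Firm V 21250.
Firm X has the top bid and wins; the price is the second-highest bid, 50500.
Firm X's payoff = 48500 − 50500 = -2000. All other bidders lose, so their payoff is 0.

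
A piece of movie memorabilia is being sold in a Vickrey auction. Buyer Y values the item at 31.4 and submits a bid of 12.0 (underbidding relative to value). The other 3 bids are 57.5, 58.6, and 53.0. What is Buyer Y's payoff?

Highest competing bid: 58.6.
Buyer Y's bid 12.0 is not the highest, so Buyer Y loses, pays nothing, and earns zero payoff.

Buyer Y's payoff: 0.0.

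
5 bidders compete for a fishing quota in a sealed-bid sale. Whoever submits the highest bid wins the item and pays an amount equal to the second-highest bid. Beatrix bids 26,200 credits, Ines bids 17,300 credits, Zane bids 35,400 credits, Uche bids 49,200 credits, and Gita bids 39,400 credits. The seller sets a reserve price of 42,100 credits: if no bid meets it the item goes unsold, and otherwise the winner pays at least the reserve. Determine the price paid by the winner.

Ordered from highest: Uche 49,200 credits > Gita 39,400 credits > Zane 35,400 credits > Beatrix 26,200 credits > Ines 17,300 credits.
Uche has the highest bid, so Uche wins.
The second-highest bid is 39,400 credits, but the reserve 42,100 credits is higher, so the price is the reserve.

42,100 credits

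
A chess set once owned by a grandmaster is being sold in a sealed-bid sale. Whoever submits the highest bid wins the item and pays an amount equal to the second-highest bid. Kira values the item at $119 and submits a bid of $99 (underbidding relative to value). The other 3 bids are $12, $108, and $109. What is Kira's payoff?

Payoff = $0.

Highest competing bid: $109.
Kira's bid $99 is not the highest, so Kira loses, pays nothing, and earns zero payoff.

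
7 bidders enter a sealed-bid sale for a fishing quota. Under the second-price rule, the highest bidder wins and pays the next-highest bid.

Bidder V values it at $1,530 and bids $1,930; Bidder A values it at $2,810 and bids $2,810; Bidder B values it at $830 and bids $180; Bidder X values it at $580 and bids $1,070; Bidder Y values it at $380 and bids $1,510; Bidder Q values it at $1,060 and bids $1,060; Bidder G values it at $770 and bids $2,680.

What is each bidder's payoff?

Bids in descending order: Bidder A $2,810 > Bidder G $2,680 > Bidder V $1,930 > Bidder Y $1,510 > Bidder X $1,070 > Bidder Q $1,060 > Bidder B $180.
Bidder A has the top bid and wins; the price is the second-highest bid, $2,680.
Bidder A's payoff = $2,810 − $2,680 = $130. All other bidders lose, so their payoff is 0.

Payoffs: Bidder V $0, Bidder A $130, Bidder B $0, Bidder X $0, Bidder Y $0, Bidder Q $0, Bidder G $0.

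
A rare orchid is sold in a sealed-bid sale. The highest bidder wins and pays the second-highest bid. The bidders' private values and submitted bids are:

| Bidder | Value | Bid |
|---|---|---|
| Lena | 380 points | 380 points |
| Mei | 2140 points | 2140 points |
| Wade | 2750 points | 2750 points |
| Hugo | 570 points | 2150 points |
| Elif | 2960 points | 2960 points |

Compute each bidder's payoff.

Payoffs: Lena 0 points, Mei 0 points, Wade 0 points, Hugo 0 points, Elif 210 points.

Bids in descending order: Elif 2960 points, then Wade 2750 points, then Hugo 2150 points, then Mei 2140 points, then Lena 380 points.
Elif has the top bid and wins; the price is the second-highest bid, 2750 points.
Elif's payoff = 2960 points − 2750 points = 210 points. All other bidders lose, so their payoff is 0.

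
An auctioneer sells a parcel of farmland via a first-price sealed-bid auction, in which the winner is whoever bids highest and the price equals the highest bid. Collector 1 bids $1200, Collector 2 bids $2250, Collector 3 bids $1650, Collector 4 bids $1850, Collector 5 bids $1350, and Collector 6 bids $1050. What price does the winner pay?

Ranking the bids: Collector 2 $2250; Collector 4 $1850; Collector 3 $1650; Collector 5 $1350; Collector 1 $1200; Collector 6 $1050.
Collector 2 is the highest bidder, so Collector 2 wins.
Under the first-price rule, the price is the highest bid: $2250.

Price paid: $2250.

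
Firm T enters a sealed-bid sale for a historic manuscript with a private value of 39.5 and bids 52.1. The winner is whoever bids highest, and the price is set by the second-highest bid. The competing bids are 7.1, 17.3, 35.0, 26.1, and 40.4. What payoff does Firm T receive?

Payoff = -0.9.

Highest competing bid: 40.4.
Firm T's bid 52.1 is the highest overall, so Firm T wins and pays the second-highest bid, 40.4.
Payoff = value − price = 39.5 − 40.4 = -0.9.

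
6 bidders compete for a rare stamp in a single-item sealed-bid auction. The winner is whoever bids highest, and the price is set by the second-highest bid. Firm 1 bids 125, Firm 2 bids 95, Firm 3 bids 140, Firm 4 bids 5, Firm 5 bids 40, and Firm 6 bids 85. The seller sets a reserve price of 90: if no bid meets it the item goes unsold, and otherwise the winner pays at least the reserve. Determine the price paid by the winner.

Ranking the bids: Firm 3 140; Firm 1 125; Firm 2 95; Firm 6 85; Firm 5 40; Firm 4 5.
Firm 3 has the highest bid, so Firm 3 wins.
The second-highest bid is 125, which exceeds the reserve, so that sets the price.

125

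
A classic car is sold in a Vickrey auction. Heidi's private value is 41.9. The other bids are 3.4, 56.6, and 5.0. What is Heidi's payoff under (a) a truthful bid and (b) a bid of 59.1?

Truthful: 0.0; alternative: -14.7.

The highest competing bid is 56.6.
Bidding truthfully at 41.9: the top bid is 56.6 (a rival), so Heidi loses. Payoff = 0.0.
Bidding 59.1: Heidi has the top bid, wins, and pays the second-highest bid 56.6. Payoff = 41.9 − 56.6 = -14.7.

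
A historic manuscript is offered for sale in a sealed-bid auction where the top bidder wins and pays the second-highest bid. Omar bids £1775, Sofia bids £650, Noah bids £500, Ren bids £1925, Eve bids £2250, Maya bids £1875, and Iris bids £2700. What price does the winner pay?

Ranking the bids: Iris £2700; Eve £2250; Ren £1925; Maya £1875; Omar £1775; Sofia £650; Noah £500.
Iris is the highest bidder, so Iris wins.
Under the second-price rule, the price is the second-highest bid: £2250.

Price paid: £2250.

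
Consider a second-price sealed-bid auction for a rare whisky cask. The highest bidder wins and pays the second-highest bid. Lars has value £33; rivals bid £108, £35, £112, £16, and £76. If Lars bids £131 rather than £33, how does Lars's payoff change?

The highest competing bid is £112.
Bidding truthfully at £33: the top bid is £112 (a rival), so Lars loses. Payoff = £0.
Bidding £131: Lars has the top bid, wins, and pays the second-highest bid £112. Payoff = £33 − £112 = -£79.
Change = -£79 − £0 = -£79.

Payoff change: -£79.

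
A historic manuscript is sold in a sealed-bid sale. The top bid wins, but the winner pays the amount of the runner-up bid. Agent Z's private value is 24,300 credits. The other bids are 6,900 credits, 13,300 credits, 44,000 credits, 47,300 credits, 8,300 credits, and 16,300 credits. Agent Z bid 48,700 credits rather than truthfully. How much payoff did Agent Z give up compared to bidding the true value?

Regret: 23,000 credits.

The highest competing bid is 47,300 credits.
Bidding truthfully at 24,300 credits: the top bid is 47,300 credits (a rival), so Agent Z loses. Payoff = 0 credits.
Bidding 48,700 credits: Agent Z has the top bid, wins, and pays the second-highest bid 47,300 credits. Payoff = 24,300 credits − 47,300 credits = -23,000 credits.
Regret = truthful payoff − actual payoff = 0 credits − -23,000 credits = 23,000 credits.
Deviating from a truthful bid can only lose payoff in a second-price auction — never gain.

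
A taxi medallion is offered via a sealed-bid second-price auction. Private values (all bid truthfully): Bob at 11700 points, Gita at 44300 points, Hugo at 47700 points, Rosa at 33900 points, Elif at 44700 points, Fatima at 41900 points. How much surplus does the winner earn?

Sorted high to low: Hugo 47700 points, then Elif 44700 points, then Gita 44300 points, then Fatima 41900 points, then Rosa 33900 points, then Bob 11700 points.
Hugo wins with the top bid and pays the second-highest, 44700 points.
Surplus = 47700 points − 44700 points = 3000 points.

Surplus = 3000 points.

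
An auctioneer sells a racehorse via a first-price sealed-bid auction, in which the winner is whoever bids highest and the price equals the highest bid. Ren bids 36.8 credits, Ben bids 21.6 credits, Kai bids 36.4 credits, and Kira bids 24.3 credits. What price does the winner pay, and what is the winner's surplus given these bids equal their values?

Ranking the bids: Ren 36.8 credits, then Kai 36.4 credits, then Kira 24.3 credits, then Ben 21.6 credits.
Ren is the highest bidder, so Ren wins.
Under the first-price rule, the price is the highest bid: 36.8 credits.
Surplus = 36.8 credits − 36.8 credits = 0.0 credits.

Price 36.8 credits; surplus 0.0 credits.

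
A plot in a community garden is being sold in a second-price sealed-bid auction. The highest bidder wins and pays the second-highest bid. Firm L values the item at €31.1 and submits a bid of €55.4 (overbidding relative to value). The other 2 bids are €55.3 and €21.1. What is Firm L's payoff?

Firm L's payoff: -€24.2.

Highest competing bid: €55.3.
Firm L's bid €55.4 is the highest overall, so Firm L wins and pays the second-highest bid, €55.3.
Payoff = value − price = €31.1 − €55.3 = -€24.2.
Overbidding won the item at a price above value — truthful bidding would have avoided this loss.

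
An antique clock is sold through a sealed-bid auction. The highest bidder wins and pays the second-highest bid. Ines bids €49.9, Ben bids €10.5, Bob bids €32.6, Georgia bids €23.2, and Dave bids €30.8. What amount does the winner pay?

Bids in descending order: Ines €49.9, then Bob €32.6, then Dave €30.8, then Georgia €23.2, then Ben €10.5.
Ines has the highest bid, so Ines wins.
The second-highest bid is €32.6, so that is what Ines pays.

Price paid: €32.6.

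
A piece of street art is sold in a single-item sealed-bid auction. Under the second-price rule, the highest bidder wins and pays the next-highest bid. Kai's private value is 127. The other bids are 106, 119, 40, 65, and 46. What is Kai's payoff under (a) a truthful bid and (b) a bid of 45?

(a) 8  (b) 0

The highest competing bid is 119.
Bidding truthfully at 127: Kai has the top bid, wins, and pays the second-highest bid 119. Payoff = 127 − 119 = 8.
Bidding 45: the top bid is 119 (a rival), so Kai loses. Payoff = 0.
Deviating from a truthful bid can only lose payoff in a second-price auction — never gain.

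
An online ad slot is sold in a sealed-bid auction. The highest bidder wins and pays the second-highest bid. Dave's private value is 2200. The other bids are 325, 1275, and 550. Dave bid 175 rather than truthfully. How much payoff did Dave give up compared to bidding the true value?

Payoff forgone: 925.

The highest competing bid is 1275.
Bidding truthfully at 2200: Dave has the top bid, wins, and pays the second-highest bid 1275. Payoff = 2200 − 1275 = 925.
Bidding 175: the top bid is 1275 (a rival), so Dave loses. Payoff = 0.
Regret = truthful payoff − actual payoff = 925 − 0 = 925.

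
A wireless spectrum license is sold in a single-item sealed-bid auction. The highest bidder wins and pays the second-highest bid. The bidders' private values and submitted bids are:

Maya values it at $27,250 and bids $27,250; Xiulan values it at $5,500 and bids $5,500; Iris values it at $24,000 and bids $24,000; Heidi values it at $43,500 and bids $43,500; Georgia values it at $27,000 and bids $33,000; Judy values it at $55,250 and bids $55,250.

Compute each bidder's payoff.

Payoffs: Maya $0, Xiulan $0, Iris $0, Heidi $0, Georgia $0, Judy $11,750.

Ranking the bids: Judy $55,250; Heidi $43,500; Georgia $33,000; Maya $27,250; Iris $24,000; Xiulan $5,500.
Judy has the top bid and wins; the price is the second-highest bid, $43,500.
Judy's payoff = $55,250 − $43,500 = $11,750. All other bidders lose, so their payoff is 0.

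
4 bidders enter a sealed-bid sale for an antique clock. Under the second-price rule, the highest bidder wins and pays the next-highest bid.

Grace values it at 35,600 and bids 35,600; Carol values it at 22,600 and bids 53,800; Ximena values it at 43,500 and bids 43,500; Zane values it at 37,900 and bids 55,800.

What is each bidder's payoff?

Grace 0, Carol 0, Ximena 0, Zane -15,900.

Sorted high to low: Zane 55,800, then Carol 53,800, then Ximena 43,500, then Grace 35,600.
Zane has the top bid and wins; the price is the second-highest bid, 53,800.
Zane's payoff = 37,900 − 53,800 = -15,900. All other bidders lose, so their payoff is 0.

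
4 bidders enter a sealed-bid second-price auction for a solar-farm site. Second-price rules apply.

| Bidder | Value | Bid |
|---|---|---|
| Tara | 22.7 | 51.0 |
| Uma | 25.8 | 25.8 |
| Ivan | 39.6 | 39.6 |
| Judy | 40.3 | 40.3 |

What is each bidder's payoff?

Bids in descending order: Tara 51.0; Judy 40.3; Ivan 39.6; Uma 25.8.
Tara has the top bid and wins; the price is the second-highest bid, 40.3.
Tara's payoff = 22.7 − 40.3 = -17.6. All other bidders lose, so their payoff is 0.

Payoffs: Tara -17.6, Uma 0.0, Ivan 0.0, Judy 0.0.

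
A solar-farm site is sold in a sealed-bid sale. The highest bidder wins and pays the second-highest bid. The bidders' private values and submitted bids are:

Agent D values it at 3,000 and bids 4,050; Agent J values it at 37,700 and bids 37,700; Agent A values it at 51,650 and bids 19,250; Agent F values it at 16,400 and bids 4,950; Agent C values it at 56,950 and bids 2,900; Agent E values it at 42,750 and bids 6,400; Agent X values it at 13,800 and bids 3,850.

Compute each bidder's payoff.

Payoffs: Agent D 0, Agent J 18,450, Agent A 0, Agent F 0, Agent C 0, Agent E 0, Agent X 0.

Ordered from highest: Agent J 37,700, then Agent A 19,250, then Agent E 6,400, then Agent F 4,950, then Agent D 4,050, then Agent X 3,850, then Agent C 2,900.
Agent J has the top bid and wins; the price is the second-highest bid, 19,250.
Agent J's payoff = 37,700 − 19,250 = 18,450. All other bidders lose, so their payoff is 0.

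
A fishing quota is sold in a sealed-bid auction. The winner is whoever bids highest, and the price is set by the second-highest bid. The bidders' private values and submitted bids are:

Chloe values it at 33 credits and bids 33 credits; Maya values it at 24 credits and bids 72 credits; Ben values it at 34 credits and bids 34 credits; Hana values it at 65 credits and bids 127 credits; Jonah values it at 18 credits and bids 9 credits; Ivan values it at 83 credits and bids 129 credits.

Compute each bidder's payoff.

Ranking the bids: Ivan 129 credits > Hana 127 credits > Maya 72 credits > Ben 34 credits > Chloe 33 credits > Jonah 9 credits.
Ivan has the top bid and wins; the price is the second-highest bid, 127 credits.
Ivan's payoff = 83 credits − 127 credits = -44 credits. All other bidders lose, so their payoff is 0.

Payoffs: Chloe 0 credits, Maya 0 credits, Ben 0 credits, Hana 0 credits, Jonah 0 credits, Ivan -44 credits.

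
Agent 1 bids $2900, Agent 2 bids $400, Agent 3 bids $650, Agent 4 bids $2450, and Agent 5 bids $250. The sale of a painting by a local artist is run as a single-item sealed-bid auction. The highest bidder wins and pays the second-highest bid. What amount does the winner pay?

Ranking the bids: Agent 1 $2900; Agent 4 $2450; Agent 3 $650; Agent 2 $400; Agent 5 $250.
Agent 1 has the highest bid, so Agent 1 wins.
The second-highest bid is $2450, so that is what Agent 1 pays.

$2450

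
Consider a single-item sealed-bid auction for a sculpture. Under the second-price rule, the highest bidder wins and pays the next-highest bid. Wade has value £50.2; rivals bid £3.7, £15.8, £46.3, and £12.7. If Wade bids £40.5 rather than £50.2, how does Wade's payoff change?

The highest competing bid is £46.3.
Bidding truthfully at £50.2: Wade has the top bid, wins, and pays the second-highest bid £46.3. Payoff = £50.2 − £46.3 = £3.9.
Bidding £40.5: the top bid is £46.3 (a rival), so Wade loses. Payoff = £0.0.
Change = £0.0 − £3.9 = -£3.9.
Deviating from a truthful bid can only lose payoff in a second-price auction — never gain.

-£3.9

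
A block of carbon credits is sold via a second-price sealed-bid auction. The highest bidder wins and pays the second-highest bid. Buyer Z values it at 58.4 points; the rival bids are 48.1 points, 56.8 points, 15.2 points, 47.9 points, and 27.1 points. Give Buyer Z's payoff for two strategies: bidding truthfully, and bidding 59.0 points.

The highest competing bid is 56.8 points.
Bidding truthfully at 58.4 points: Buyer Z has the top bid, wins, and pays the second-highest bid 56.8 points. Payoff = 58.4 points − 56.8 points = 1.6 points.
Bidding 59.0 points: Buyer Z has the top bid, wins, and pays the second-highest bid 56.8 points. Payoff = 58.4 points − 56.8 points = 1.6 points.

Truthful: 1.6 points; alternative: 1.6 points.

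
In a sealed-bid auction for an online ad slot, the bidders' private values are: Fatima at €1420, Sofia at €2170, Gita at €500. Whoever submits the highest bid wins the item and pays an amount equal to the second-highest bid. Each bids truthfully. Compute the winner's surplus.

Bids in descending order: Sofia €2170 > Fatima €1420 > Gita €500.
Sofia wins with the top bid and pays the second-highest, €1420.
Surplus = €2170 − €1420 = €750.

Surplus = €750.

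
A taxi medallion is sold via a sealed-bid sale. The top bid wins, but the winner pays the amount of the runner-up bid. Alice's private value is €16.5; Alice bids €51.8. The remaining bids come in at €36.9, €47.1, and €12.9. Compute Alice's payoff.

Highest competing bid: €47.1.
Alice's bid €51.8 is the highest overall, so Alice wins and pays the second-highest bid, €47.1.
Payoff = value − price = €16.5 − €47.1 = -€30.6.

Payoff = -€30.6.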